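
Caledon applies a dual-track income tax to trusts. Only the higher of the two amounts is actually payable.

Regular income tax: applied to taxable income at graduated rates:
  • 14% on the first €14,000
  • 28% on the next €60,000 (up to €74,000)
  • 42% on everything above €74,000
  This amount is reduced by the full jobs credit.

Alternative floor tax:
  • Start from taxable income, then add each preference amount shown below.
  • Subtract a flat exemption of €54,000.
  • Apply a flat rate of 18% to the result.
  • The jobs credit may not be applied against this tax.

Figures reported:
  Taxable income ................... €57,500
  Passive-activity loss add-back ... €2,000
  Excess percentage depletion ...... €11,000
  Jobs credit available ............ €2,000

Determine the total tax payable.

Regular income tax:
  €14,000 × 14% = €1,960
  €43,500 × 28% = €12,180
  → €14,140
  Less jobs credit €2,000 → €12,140

Alternative floor tax:
  Adjusted income: €57,500 + €2,000 + €11,000 = €70,500
  Less exemption €54,000 → base €16,500
  €16,500 × 18% = €2,970

€12,140 > €2,970, so the regular income tax governs.

€12,140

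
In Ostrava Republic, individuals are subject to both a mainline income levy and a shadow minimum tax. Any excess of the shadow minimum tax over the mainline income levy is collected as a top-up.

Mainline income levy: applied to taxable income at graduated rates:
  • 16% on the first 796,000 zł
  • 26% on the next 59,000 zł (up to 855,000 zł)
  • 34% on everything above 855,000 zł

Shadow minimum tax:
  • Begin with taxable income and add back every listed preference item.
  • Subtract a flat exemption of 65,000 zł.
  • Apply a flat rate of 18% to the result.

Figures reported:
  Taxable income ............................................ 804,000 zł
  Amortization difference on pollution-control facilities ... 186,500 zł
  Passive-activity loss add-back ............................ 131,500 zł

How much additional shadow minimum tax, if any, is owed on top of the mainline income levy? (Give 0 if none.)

60,820 zł

Mainline income levy:
  796,000 zł × 16% = 127,360 zł
  8,000 zł × 26% = 2,080 zł
  → 129,440 zł

Shadow minimum tax:
  Adjusted income: 804,000 zł + 186,500 zł + 131,500 zł = 1,122,000 zł
  Less exemption 65,000 zł → base 1,057,000 zł
  1,057,000 zł × 18% = 190,260 zł

Excess of shadow minimum tax over mainline income levy: 190,260 zł − 129,440 zł = 60,820 zł.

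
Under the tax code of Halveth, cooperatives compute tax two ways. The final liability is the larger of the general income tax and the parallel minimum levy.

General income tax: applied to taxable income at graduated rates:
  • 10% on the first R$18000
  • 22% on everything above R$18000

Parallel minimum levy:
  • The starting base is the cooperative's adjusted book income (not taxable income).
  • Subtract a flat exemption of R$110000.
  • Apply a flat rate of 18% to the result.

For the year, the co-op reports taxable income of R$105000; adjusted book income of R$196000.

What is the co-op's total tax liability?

General income tax:
  R$18000 × 10% = R$1800
  R$87000 × 22% = R$19140
  → R$20940

Parallel minimum levy:
  Base (adjusted book income): R$196000
  Less exemption R$110000 → base R$86000
  R$86000 × 18% = R$15480

R$20940 > R$15480, so the general income tax governs.

R$20940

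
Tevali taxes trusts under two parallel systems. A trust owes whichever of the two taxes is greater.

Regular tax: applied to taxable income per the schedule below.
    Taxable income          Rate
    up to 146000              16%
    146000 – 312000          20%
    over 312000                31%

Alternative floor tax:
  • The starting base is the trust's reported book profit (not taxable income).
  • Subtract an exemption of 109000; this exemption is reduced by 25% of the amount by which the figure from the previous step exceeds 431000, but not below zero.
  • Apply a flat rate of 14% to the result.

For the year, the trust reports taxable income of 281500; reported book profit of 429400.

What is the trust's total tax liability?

50460

Alternative floor tax:
  Base (reported book profit): 429400
  Exemption: 429400 ≤ 431000, so full 109000 applies
  Base: 429400 − 109000 = 320400
  320400 × 14% = 44856

Regular tax:
  146000 × 16% = 23360
  135500 × 20% = 27100
  → 50460

50460 > 44856, so the regular tax governs.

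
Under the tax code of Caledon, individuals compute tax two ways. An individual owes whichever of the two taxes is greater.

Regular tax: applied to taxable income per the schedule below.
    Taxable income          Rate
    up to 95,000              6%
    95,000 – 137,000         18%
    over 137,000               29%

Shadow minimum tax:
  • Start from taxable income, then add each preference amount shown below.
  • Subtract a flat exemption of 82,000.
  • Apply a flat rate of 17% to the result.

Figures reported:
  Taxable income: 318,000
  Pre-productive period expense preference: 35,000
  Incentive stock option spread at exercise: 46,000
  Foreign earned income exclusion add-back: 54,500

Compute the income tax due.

65,750

Regular tax:
  95,000 × 6% = 5,700
  42,000 × 18% = 7,560
  181,000 × 29% = 52,490
  → 65,750

Shadow minimum tax:
  Adjusted income: 318,000 + 35,000 + 46,000 + 54,500 = 453,500
  Less exemption 82,000 → base 371,500
  371,500 × 17% = 63,155

65,750 > 63,155, so the regular tax governs.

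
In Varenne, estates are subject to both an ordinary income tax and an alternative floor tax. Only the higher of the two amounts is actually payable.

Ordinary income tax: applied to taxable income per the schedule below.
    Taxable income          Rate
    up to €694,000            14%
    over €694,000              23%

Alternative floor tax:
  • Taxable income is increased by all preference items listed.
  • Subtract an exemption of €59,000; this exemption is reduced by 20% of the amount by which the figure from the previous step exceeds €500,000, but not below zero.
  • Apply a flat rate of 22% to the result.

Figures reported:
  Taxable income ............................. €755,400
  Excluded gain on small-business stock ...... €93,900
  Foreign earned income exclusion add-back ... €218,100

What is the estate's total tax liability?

€234,828

Ordinary income tax:
  €694,000 × 14% = €97,160
  €61,400 × 23% = €14,122
  → €111,282

Alternative floor tax:
  Adjusted income: €755,400 + €93,900 + €218,100 = €1,067,400
  Exemption: 20% × (€1,067,400 − €500,000) = €113,480 ≥ €59,000, so the exemption is fully phased out
  Base: €1,067,400 − €0 = €1,067,400
  €1,067,400 × 22% = €234,828

€234,828 > €111,282, so the alternative floor tax is the binding amount.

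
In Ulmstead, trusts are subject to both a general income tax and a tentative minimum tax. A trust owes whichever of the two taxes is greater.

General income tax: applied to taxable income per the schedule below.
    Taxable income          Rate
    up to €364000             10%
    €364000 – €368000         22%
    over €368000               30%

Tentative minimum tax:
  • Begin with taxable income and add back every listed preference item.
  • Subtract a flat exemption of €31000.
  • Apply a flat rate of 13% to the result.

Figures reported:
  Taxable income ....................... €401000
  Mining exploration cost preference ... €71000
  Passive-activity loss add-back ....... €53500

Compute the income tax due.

General income tax:
  €364000 × 10% = €36400
  €4000 × 22% = €880
  €33000 × 30% = €9900
  → €47180

Tentative minimum tax:
  Adjusted income: €401000 + €71000 + €53500 = €525500
  Less exemption €31000 → base €494500
  €494500 × 13% = €64285

€64285 > €47180, so the tentative minimum tax is the binding amount.

€64285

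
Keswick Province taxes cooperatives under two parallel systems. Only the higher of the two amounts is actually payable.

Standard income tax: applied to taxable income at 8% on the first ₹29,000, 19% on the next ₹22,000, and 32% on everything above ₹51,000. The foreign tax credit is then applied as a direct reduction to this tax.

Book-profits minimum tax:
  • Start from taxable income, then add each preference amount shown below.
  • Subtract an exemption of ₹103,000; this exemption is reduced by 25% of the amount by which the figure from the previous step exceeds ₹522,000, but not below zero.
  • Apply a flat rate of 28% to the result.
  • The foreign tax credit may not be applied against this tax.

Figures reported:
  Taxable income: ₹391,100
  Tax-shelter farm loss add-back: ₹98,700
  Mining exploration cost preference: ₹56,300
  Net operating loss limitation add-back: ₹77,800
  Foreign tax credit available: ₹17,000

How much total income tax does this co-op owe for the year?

₹152,985

Standard income tax:
  ₹29,000 × 8% = ₹2,320
  ₹22,000 × 19% = ₹4,180
  ₹340,100 × 32% = ₹108,832
  → ₹115,332
  Less foreign tax credit ₹17,000 → ₹98,332

Book-profits minimum tax:
  Adjusted income: ₹391,100 + ₹98,700 + ₹56,300 + ₹77,800 = ₹623,900
  Exemption: ₹103,000 − 25% × (₹623,900 − ₹522,000) = ₹103,000 − ₹25,475 = ₹77,525
  Base: ₹623,900 − ₹77,525 = ₹546,375
  ₹546,375 × 28% = ₹152,985

₹152,985 > ₹98,332, so the book-profits minimum tax is the binding amount.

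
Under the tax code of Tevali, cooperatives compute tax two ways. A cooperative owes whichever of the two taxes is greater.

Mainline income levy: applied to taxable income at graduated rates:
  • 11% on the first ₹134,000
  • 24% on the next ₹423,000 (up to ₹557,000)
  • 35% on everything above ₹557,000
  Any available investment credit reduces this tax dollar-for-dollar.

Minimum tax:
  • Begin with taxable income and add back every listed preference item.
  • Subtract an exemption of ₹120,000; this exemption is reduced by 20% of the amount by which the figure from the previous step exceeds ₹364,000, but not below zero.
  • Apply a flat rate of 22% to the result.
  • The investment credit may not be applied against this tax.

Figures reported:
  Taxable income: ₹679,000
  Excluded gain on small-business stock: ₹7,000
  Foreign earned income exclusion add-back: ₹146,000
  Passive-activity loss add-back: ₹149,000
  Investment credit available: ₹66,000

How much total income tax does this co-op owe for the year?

Mainline income levy:
  ₹134,000 × 11% = ₹14,740
  ₹423,000 × 24% = ₹101,520
  ₹122,000 × 35% = ₹42,700
  → ₹158,960
  Less investment credit ₹66,000 → ₹92,960

Minimum tax:
  Adjusted income: ₹679,000 + ₹7,000 + ₹146,000 + ₹149,000 = ₹981,000
  Exemption: 20% × (₹981,000 − ₹364,000) = ₹123,400 ≥ ₹120,000, so the exemption is fully phased out
  Base: ₹981,000 − ₹0 = ₹981,000
  ₹981,000 × 22% = ₹215,820

₹215,820 > ₹92,960, so the minimum tax is the binding amount.

₹215,820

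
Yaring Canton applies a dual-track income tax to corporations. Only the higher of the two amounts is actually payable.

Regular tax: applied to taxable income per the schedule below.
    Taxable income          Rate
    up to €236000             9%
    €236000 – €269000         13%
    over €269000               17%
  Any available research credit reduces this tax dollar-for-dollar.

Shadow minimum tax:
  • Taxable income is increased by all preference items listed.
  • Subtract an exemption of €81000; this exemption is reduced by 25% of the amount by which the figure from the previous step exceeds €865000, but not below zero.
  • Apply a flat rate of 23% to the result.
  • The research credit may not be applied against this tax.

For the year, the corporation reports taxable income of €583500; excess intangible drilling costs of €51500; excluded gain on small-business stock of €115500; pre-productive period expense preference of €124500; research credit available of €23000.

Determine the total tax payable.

Regular tax:
  €236000 × 9% = €21240
  €33000 × 13% = €4290
  €314500 × 17% = €53465
  → €78995
  Less research credit €23000 → €55995

Shadow minimum tax:
  Adjusted income: €583500 + €51500 + €115500 + €124500 = €875000
  Exemption: €81000 − 25% × (€875000 − €865000) = €81000 − €2500 = €78500
  Base: €875000 − €78500 = €796500
  €796500 × 23% = €183195

€183195 > €55995, so the shadow minimum tax is the binding amount.

€183195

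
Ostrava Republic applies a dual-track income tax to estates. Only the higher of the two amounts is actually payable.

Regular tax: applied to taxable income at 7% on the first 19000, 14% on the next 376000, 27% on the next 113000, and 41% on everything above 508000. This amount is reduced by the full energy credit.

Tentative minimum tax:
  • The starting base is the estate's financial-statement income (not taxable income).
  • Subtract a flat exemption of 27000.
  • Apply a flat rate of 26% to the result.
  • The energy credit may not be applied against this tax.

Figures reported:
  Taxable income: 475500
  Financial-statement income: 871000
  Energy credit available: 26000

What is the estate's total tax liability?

219440

Regular tax:
  19000 × 7% = 1330
  376000 × 14% = 52640
  80500 × 27% = 21735
  → 75705
  Less energy credit 26000 → 49705

Tentative minimum tax:
  Base (financial-statement income): 871000
  Less exemption 27000 → base 844000
  844000 × 26% = 219440

219440 > 49705, so the tentative minimum tax is the binding amount.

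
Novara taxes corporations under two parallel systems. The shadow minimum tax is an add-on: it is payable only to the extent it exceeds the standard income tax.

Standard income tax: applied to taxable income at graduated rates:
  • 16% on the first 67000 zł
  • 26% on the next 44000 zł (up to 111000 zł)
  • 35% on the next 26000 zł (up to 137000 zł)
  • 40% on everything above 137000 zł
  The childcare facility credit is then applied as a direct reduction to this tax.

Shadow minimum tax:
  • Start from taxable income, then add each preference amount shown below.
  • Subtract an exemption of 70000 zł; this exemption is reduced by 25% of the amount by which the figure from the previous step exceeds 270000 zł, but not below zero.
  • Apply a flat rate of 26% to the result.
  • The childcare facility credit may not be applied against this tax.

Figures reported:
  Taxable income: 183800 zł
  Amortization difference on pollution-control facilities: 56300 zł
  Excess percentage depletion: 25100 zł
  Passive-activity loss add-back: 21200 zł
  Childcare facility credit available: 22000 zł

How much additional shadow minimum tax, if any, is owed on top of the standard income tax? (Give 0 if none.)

29350 zł

Shadow minimum tax:
  Adjusted income: 183800 zł + 56300 zł + 25100 zł + 21200 zł = 286400 zł
  Exemption: 70000 zł − 25% × (286400 zł − 270000 zł) = 70000 zł − 4100 zł = 65900 zł
  Base: 286400 zł − 65900 zł = 220500 zł
  220500 zł × 26% = 57330 zł

Standard income tax:
  67000 zł × 16% = 10720 zł
  44000 zł × 26% = 11440 zł
  26000 zł × 35% = 9100 zł
  46800 zł × 40% = 18720 zł
  → 49980 zł
  Less childcare facility credit 22000 zł → 27980 zł

Excess of shadow minimum tax over standard income tax: 57330 zł − 27980 zł = 29350 zł.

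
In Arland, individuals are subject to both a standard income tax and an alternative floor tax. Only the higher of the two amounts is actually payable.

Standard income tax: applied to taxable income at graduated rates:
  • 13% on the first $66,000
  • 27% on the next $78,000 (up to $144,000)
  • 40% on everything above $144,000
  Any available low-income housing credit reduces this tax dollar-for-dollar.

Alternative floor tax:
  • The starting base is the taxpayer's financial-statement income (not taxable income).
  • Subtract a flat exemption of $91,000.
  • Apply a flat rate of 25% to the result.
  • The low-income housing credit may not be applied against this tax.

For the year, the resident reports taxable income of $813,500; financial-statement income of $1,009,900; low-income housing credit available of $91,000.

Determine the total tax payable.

$229,725

Standard income tax:
  $66,000 × 13% = $8,580
  $78,000 × 27% = $21,060
  $669,500 × 40% = $267,800
  → $297,440
  Less low-income housing credit $91,000 → $206,440

Alternative floor tax:
  Base (financial-statement income): $1,009,900
  Less exemption $91,000 → base $918,900
  $918,900 × 25% = $229,725

$229,725 > $206,440, so the alternative floor tax is the binding amount.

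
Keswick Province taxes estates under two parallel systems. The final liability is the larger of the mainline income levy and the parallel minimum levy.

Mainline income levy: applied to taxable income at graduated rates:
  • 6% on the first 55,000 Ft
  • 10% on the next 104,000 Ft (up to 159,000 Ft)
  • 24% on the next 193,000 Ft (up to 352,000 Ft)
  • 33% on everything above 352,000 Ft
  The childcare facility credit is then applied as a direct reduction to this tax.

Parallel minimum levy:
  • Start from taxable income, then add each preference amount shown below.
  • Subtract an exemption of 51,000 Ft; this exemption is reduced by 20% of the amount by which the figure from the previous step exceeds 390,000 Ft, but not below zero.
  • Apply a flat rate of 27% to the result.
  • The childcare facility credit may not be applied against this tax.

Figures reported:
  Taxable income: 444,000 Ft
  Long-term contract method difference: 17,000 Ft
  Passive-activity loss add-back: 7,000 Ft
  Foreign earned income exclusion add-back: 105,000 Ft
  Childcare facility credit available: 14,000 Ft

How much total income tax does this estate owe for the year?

Parallel minimum levy:
  Adjusted income: 444,000 Ft + 17,000 Ft + 7,000 Ft + 105,000 Ft = 573,000 Ft
  Exemption: 51,000 Ft − 20% × (573,000 Ft − 390,000 Ft) = 51,000 Ft − 36,600 Ft = 14,400 Ft
  Base: 573,000 Ft − 14,400 Ft = 558,600 Ft
  558,600 Ft × 27% = 150,822 Ft

Mainline income levy:
  55,000 Ft × 6% = 3,300 Ft
  104,000 Ft × 10% = 10,400 Ft
  193,000 Ft × 24% = 46,320 Ft
  92,000 Ft × 33% = 30,360 Ft
  → 90,380 Ft
  Less childcare facility credit 14,000 Ft → 76,380 Ft

150,822 Ft > 76,380 Ft, so the parallel minimum levy is the binding amount.

150,822 Ft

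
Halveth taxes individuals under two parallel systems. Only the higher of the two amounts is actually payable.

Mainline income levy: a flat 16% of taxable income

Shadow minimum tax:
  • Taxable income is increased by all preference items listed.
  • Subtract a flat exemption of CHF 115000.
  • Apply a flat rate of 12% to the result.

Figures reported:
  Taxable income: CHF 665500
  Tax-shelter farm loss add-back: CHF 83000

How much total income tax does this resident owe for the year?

Mainline income levy:
  CHF 665500 × 16% = CHF 106480

Shadow minimum tax:
  Adjusted income: CHF 665500 + CHF 83000 = CHF 748500
  Less exemption CHF 115000 → base CHF 633500
  CHF 633500 × 12% = CHF 76020

CHF 106480 > CHF 76020, so the mainline income levy governs.

CHF 106480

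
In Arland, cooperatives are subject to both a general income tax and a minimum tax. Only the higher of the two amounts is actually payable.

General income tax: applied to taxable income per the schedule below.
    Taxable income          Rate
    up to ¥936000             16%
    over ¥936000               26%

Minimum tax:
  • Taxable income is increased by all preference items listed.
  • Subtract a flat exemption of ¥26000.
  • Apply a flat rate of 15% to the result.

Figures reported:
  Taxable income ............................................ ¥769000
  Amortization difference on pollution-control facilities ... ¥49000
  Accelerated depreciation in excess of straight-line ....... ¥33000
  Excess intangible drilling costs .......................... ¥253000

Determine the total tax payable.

Minimum tax:
  Adjusted income: ¥769000 + ¥49000 + ¥33000 + ¥253000 = ¥1104000
  Less exemption ¥26000 → base ¥1078000
  ¥1078000 × 15% = ¥161700

General income tax:
  ¥769000 × 16% = ¥123040

¥161700 > ¥123040, so the minimum tax is the binding amount.

¥161700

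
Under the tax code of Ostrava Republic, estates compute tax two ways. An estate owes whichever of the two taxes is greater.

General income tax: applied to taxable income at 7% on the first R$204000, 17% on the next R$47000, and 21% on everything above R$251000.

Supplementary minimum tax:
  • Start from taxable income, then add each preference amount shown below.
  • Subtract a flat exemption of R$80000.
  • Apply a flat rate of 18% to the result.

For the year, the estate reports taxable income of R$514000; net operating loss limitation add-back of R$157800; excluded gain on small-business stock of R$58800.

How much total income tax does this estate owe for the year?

General income tax:
  R$204000 × 7% = R$14280
  R$47000 × 17% = R$7990
  R$263000 × 21% = R$55230
  → R$77500

Supplementary minimum tax:
  Adjusted income: R$514000 + R$157800 + R$58800 = R$730600
  Less exemption R$80000 → base R$650600
  R$650600 × 18% = R$117108

R$117108 > R$77500, so the supplementary minimum tax is the binding amount.

R$117108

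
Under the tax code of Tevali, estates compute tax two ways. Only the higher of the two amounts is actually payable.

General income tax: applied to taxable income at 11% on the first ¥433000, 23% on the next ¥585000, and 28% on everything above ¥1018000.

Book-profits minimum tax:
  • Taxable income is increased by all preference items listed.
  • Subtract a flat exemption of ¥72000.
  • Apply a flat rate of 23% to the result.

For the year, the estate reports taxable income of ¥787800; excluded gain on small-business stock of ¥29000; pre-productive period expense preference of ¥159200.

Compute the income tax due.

¥207920

General income tax:
  ¥433000 × 11% = ¥47630
  ¥354800 × 23% = ¥81604
  → ¥129234

Book-profits minimum tax:
  Adjusted income: ¥787800 + ¥29000 + ¥159200 = ¥976000
  Less exemption ¥72000 → base ¥904000
  ¥904000 × 23% = ¥207920

¥207920 > ¥129234, so the book-profits minimum tax is the binding amount.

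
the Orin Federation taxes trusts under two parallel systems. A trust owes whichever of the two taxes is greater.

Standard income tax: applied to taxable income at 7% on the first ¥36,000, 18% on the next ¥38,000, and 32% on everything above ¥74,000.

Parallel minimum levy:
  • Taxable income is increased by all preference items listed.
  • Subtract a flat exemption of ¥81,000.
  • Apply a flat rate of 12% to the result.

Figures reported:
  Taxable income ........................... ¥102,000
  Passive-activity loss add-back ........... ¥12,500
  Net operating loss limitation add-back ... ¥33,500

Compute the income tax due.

Parallel minimum levy:
  Adjusted income: ¥102,000 + ¥12,500 + ¥33,500 = ¥148,000
  Less exemption ¥81,000 → base ¥67,000
  ¥67,000 × 12% = ¥8,040

Standard income tax:
  ¥36,000 × 7% = ¥2,520
  ¥38,000 × 18% = ¥6,840
  ¥28,000 × 32% = ¥8,960
  → ¥18,320

¥18,320 > ¥8,040, so the standard income tax governs.

¥18,320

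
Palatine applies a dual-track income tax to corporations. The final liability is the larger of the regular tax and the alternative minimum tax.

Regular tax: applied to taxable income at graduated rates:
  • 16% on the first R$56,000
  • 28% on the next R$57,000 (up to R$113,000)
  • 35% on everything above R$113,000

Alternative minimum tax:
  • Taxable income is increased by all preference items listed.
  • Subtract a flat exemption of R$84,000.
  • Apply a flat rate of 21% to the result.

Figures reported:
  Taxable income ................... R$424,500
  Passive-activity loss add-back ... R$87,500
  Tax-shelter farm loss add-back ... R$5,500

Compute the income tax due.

Regular tax:
  R$56,000 × 16% = R$8,960
  R$57,000 × 28% = R$15,960
  R$311,500 × 35% = R$109,025
  → R$133,945

Alternative minimum tax:
  Adjusted income: R$424,500 + R$87,500 + R$5,500 = R$517,500
  Less exemption R$84,000 → base R$433,500
  R$433,500 × 21% = R$91,035

R$133,945 > R$91,035, so the regular tax governs.

R$133,945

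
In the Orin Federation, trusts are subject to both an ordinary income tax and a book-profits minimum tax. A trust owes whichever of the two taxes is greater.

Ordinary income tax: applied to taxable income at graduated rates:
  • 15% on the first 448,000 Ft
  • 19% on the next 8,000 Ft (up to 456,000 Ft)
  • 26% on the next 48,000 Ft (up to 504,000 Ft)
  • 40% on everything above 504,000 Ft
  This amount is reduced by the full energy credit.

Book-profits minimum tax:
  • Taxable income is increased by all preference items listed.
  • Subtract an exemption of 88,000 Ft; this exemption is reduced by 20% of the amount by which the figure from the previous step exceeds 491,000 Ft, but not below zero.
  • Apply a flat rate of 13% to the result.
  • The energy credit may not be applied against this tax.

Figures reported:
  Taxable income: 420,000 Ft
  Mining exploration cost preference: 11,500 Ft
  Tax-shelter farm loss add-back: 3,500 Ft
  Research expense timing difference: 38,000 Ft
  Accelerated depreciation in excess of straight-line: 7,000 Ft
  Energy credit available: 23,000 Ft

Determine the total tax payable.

Ordinary income tax:
  420,000 Ft × 15% = 63,000 Ft
  Less energy credit 23,000 Ft → 40,000 Ft

Book-profits minimum tax:
  Adjusted income: 420,000 Ft + 11,500 Ft + 3,500 Ft + 38,000 Ft + 7,000 Ft = 480,000 Ft
  Exemption: 480,000 Ft ≤ 491,000 Ft, so full 88,000 Ft applies
  Base: 480,000 Ft − 88,000 Ft = 392,000 Ft
  392,000 Ft × 13% = 50,960 Ft

50,960 Ft > 40,000 Ft, so the book-profits minimum tax is the binding amount.

50,960 Ft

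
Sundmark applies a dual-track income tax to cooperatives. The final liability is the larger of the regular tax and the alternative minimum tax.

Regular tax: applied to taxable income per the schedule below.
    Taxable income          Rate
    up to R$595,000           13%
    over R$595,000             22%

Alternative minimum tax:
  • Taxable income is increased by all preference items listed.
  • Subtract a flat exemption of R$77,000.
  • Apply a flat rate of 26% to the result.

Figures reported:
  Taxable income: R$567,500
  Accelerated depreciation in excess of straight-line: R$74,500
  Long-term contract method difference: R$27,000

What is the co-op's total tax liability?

Alternative minimum tax:
  Adjusted income: R$567,500 + R$74,500 + R$27,000 = R$669,000
  Less exemption R$77,000 → base R$592,000
  R$592,000 × 26% = R$153,920

Regular tax:
  R$567,500 × 13% = R$73,775

R$153,920 > R$73,775, so the alternative minimum tax is the binding amount.

R$153,920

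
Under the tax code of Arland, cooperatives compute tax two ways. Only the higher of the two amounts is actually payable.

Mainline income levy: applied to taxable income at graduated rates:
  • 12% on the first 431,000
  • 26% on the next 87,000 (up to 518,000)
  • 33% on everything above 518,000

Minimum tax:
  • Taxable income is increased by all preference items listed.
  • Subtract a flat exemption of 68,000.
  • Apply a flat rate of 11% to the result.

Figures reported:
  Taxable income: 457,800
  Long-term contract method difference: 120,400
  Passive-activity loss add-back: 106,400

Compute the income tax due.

Mainline income levy:
  431,000 × 12% = 51,720
  26,800 × 26% = 6,968
  → 58,688

Minimum tax:
  Adjusted income: 457,800 + 120,400 + 106,400 = 684,600
  Less exemption 68,000 → base 616,600
  616,600 × 11% = 67,826

67,826 > 58,688, so the minimum tax is the binding amount.

67,826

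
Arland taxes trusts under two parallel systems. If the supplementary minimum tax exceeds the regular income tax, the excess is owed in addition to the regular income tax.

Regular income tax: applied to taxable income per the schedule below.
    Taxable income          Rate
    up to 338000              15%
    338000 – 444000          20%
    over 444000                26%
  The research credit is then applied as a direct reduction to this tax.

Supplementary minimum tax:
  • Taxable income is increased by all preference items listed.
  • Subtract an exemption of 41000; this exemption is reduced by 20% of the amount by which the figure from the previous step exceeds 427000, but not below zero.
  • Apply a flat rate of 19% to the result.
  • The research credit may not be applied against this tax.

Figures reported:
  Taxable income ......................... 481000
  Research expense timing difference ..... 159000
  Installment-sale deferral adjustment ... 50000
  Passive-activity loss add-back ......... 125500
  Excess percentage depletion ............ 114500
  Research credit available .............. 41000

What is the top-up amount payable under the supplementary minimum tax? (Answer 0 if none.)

Regular income tax:
  338000 × 15% = 50700
  106000 × 20% = 21200
  37000 × 26% = 9620
  → 81520
  Less research credit 41000 → 40520

Supplementary minimum tax:
  Adjusted income: 481000 + 159000 + 50000 + 125500 + 114500 = 930000
  Exemption: 20% × (930000 − 427000) = 100600 ≥ 41000, so the exemption is fully phased out
  Base: 930000 − 0 = 930000
  930000 × 19% = 176700

Excess of supplementary minimum tax over regular income tax: 176700 − 40520 = 136180.

136180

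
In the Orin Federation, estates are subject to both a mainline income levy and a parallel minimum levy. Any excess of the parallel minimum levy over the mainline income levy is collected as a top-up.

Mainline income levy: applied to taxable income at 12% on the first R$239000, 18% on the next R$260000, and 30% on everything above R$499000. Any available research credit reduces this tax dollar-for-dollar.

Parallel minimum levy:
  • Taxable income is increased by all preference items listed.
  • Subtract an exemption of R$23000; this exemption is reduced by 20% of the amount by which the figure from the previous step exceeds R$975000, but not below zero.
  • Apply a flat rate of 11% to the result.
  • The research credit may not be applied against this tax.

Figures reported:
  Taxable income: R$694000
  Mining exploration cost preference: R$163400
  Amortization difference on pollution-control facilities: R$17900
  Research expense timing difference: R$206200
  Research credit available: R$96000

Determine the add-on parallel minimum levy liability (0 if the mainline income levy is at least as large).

Mainline income levy:
  R$239000 × 12% = R$28680
  R$260000 × 18% = R$46800
  R$195000 × 30% = R$58500
  → R$133980
  Less research credit R$96000 → R$37980

Parallel minimum levy:
  Adjusted income: R$694000 + R$163400 + R$17900 + R$206200 = R$1081500
  Exemption: R$23000 − 20% × (R$1081500 − R$975000) = R$23000 − R$21300 = R$1700
  Base: R$1081500 − R$1700 = R$1079800
  R$1079800 × 11% = R$118778

Excess of parallel minimum levy over mainline income levy: R$118778 − R$37980 = R$80798.

R$80798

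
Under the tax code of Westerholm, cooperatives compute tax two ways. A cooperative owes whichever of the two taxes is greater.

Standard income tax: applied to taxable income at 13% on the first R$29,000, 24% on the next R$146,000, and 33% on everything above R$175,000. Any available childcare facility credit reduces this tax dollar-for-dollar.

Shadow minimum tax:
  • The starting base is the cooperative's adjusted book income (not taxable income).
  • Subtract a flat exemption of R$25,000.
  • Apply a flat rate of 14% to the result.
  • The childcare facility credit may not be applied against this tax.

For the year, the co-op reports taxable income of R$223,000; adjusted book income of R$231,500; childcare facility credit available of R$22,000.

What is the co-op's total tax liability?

R$32,650

Shadow minimum tax:
  Base (adjusted book income): R$231,500
  Less exemption R$25,000 → base R$206,500
  R$206,500 × 14% = R$28,910

Standard income tax:
  R$29,000 × 13% = R$3,770
  R$146,000 × 24% = R$35,040
  R$48,000 × 33% = R$15,840
  → R$54,650
  Less childcare facility credit R$22,000 → R$32,650

R$32,650 > R$28,910, so the standard income tax governs.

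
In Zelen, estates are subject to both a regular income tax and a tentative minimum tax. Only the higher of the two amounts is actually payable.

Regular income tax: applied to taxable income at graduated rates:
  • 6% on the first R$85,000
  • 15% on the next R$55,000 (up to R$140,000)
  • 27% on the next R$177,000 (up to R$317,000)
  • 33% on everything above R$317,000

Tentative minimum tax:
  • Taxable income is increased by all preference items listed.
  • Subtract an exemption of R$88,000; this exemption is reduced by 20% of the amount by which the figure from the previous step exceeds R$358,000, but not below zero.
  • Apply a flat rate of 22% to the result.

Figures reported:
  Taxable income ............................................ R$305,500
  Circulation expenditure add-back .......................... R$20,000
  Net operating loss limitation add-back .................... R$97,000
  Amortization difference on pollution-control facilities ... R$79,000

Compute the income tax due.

R$97,284

Tentative minimum tax:
  Adjusted income: R$305,500 + R$20,000 + R$97,000 + R$79,000 = R$501,500
  Exemption: R$88,000 − 20% × (R$501,500 − R$358,000) = R$88,000 − R$28,700 = R$59,300
  Base: R$501,500 − R$59,300 = R$442,200
  R$442,200 × 22% = R$97,284

Regular income tax:
  R$85,000 × 6% = R$5,100
  R$55,000 × 15% = R$8,250
  R$165,500 × 27% = R$44,685
  → R$58,035

R$97,284 > R$58,035, so the tentative minimum tax is the binding amount.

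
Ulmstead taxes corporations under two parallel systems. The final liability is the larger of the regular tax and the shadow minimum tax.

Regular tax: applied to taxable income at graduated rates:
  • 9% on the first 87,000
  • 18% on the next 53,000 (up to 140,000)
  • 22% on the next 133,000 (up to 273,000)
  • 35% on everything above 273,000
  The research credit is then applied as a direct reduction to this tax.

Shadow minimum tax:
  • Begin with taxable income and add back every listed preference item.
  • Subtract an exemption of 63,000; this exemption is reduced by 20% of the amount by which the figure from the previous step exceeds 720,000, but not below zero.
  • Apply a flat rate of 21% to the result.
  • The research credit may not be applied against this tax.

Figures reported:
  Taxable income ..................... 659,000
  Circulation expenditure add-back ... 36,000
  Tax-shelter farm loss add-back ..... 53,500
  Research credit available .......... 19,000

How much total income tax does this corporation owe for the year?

Shadow minimum tax:
  Adjusted income: 659,000 + 36,000 + 53,500 = 748,500
  Exemption: 63,000 − 20% × (748,500 − 720,000) = 63,000 − 5,700 = 57,300
  Base: 748,500 − 57,300 = 691,200
  691,200 × 21% = 145,152

Regular tax:
  87,000 × 9% = 7,830
  53,000 × 18% = 9,540
  133,000 × 22% = 29,260
  386,000 × 35% = 135,100
  → 181,730
  Less research credit 19,000 → 162,730

162,730 > 145,152, so the regular tax governs.

162,730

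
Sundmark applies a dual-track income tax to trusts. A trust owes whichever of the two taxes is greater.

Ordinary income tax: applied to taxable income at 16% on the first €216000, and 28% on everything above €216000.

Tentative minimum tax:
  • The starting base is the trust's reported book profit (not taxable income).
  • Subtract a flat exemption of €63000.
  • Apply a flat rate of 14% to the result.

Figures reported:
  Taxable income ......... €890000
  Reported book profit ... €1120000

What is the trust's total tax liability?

Tentative minimum tax:
  Base (reported book profit): €1120000
  Less exemption €63000 → base €1057000
  €1057000 × 14% = €147980

Ordinary income tax:
  €216000 × 16% = €34560
  €674000 × 28% = €188720
  → €223280

€223280 > €147980, so the ordinary income tax governs.

€223280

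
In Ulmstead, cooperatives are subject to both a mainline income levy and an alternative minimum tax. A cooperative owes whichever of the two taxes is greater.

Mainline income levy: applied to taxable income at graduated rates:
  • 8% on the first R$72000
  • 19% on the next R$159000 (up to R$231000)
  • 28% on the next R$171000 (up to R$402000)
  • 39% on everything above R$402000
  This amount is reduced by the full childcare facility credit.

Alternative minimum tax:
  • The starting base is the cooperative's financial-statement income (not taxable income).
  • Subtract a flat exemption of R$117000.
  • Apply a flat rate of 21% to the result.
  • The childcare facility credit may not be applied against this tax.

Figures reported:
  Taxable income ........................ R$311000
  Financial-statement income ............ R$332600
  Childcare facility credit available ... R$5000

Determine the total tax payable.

Alternative minimum tax:
  Base (financial-statement income): R$332600
  Less exemption R$117000 → base R$215600
  R$215600 × 21% = R$45276

Mainline income levy:
  R$72000 × 8% = R$5760
  R$159000 × 19% = R$30210
  R$80000 × 28% = R$22400
  → R$58370
  Less childcare facility credit R$5000 → R$53370

R$53370 > R$45276, so the mainline income levy governs.

R$53370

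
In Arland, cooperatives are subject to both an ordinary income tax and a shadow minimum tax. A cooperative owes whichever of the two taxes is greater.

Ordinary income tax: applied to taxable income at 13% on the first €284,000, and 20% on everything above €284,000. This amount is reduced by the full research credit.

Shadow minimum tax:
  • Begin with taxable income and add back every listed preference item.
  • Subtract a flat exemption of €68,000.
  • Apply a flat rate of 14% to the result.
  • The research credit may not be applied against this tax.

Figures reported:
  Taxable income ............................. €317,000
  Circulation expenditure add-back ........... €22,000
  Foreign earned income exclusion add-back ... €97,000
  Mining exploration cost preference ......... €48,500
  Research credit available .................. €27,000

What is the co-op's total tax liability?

€58,310

Ordinary income tax:
  €284,000 × 13% = €36,920
  €33,000 × 20% = €6,600
  → €43,520
  Less research credit €27,000 → €16,520

Shadow minimum tax:
  Adjusted income: €317,000 + €22,000 + €97,000 + €48,500 = €484,500
  Less exemption €68,000 → base €416,500
  €416,500 × 14% = €58,310

€58,310 > €16,520, so the shadow minimum tax is the binding amount.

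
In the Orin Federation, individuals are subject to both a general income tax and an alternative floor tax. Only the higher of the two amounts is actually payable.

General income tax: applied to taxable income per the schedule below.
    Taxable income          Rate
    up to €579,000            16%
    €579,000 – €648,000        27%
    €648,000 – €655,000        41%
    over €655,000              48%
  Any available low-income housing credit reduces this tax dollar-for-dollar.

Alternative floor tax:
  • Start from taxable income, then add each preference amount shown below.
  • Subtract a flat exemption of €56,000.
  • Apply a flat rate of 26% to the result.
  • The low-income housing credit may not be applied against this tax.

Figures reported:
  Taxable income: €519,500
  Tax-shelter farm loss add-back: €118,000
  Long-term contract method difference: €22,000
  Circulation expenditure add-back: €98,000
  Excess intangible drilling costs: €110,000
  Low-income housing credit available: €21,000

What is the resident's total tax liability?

€210,990

Alternative floor tax:
  Adjusted income: €519,500 + €118,000 + €22,000 + €98,000 + €110,000 = €867,500
  Less exemption €56,000 → base €811,500
  €811,500 × 26% = €210,990

General income tax:
  €519,500 × 16% = €83,120
  Less low-income housing credit €21,000 → €62,120

€210,990 > €62,120, so the alternative floor tax is the binding amount.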